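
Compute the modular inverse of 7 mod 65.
28

gcd(7, 65) = 1, so the inverse exists.
Extended Euclidean algorithm on (65, 7):
65 = 9 × 7 + 2  ⟹  2 = (1)·65 + (-9)·7
7 = 3 × 2 + 1  ⟹  1 = (-3)·65 + (28)·7
So (28)·7 ≡ 1 (mod 65), i.e. 7^(-1) ≡ 28 (mod 65).
Check: 7 × 28 = 196 ≡ 1 (mod 65)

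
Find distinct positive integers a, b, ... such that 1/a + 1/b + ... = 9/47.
1/6 + 1/41 + 1/2313 + 1/8914302

Greedy algorithm:
9/47: ceiling(47/9) = 6, use 1/6
7/282: ceiling(282/7) = 41, use 1/41
5/11562: ceiling(11562/5) = 2313, use 1/2313
1/8914302: ceiling(8914302/1) = 8914302, use 1/8914302
Result: 9/47 = 1/6 + 1/41 + 1/2313 + 1/8914302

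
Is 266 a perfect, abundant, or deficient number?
deficient

Proper divisors of 266: sum = 1 + 2 + 7 + 14 + 19 + 38 + 133 = 214
Since 214 < 266, 266 is deficient.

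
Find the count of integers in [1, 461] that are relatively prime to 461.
460

461 = 461
φ(n) = n × ∏(1 - 1/p) for each prime p dividing n
φ(461) = 461 × (1 - 1/461) = 460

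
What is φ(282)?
92

282 = 2 × 3 × 47
φ(n) = n × ∏(1 - 1/p) for each prime p dividing n
φ(282) = 282 × (1 - 1/2) × (1 - 1/3) × (1 - 1/47) = 92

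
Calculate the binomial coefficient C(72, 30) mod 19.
10

Using Lucas' theorem:
Write n=72 and k=30 in base 19:
n in base 19: [3, 15]
k in base 19: [1, 11]
C(72,30) mod 19 = ∏ C(n_i, k_i) mod 19
Digit binomials (mod 19): C(3,1) = 3; C(15,11) = 1365 ≡ 16
Product: 3 × 16 = 48 ≡ 10 (mod 19)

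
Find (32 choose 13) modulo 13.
2

Using Lucas' theorem:
Write n=32 and k=13 in base 13:
n in base 13: [2, 6]
k in base 13: [1, 0]
C(32,13) mod 13 = ∏ C(n_i, k_i) mod 13
Digit binomials (mod 13): C(2,1) = 2; C(6,0) = 1
Product: 2 × 1 = 2 ≡ 2 (mod 13)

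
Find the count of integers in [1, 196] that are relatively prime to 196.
84

196 = 2^2 × 7^2
φ(n) = n × ∏(1 - 1/p) for each prime p dividing n
φ(196) = 196 × (1 - 1/2) × (1 - 1/7) = 84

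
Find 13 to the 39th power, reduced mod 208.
117

Repeated squaring. Binary of 39 = 100111.
13^1 ≡ 13 (mod 208); 13^2 ≡ 169 (mod 208); 13^4 ≡ 65 (mod 208); 13^8 ≡ 65 (mod 208); 13^16 ≡ 65 (mod 208); 13^32 ≡ 65 (mod 208)
13^39 = 13^1 × 13^2 × 13^4 × 13^32 ≡ 117 (mod 208)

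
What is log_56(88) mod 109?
14

Baby-step giant-step with step n = ⌈√109⌉ = 11.
Baby steps 56^j mod 109 (j:value) for j=0..10: 0:1, 1:56, 2:84, 3:17, 4:80, 5:11, 6:71, 7:52, 8:78, 9:8, 10:12.
Giant-step multiplier: 56^(-11) ≡ 56^(108-11) = 56^97 ≡ 103 (mod 109).
Giant steps γ_i = 88·103^i mod 109: γ_0=88, γ_1=17 (in table at j=3).
x = i·n + j = 1·11 + 3 = 14.
Check: 56^14 ≡ 88 (mod 109).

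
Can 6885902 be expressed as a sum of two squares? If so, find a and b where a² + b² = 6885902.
Not possible

Factorization: 6885902 = 2 × 151^3
By Fermat: n is sum of two squares iff every prime p ≡ 3 (mod 4) appears to even power.
Prime(s) ≡ 3 (mod 4) with odd exponent: [(151, 3)]
Therefore 6885902 cannot be expressed as a² + b².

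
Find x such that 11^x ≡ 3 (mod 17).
7

Baby-step giant-step with step n = ⌈√17⌉ = 5.
Baby steps 11^j mod 17 (j:value) for j=0..4: 0:1, 1:11, 2:2, 3:5, 4:4.
Giant-step multiplier: 11^(-5) ≡ 11^(16-5) = 11^11 ≡ 12 (mod 17).
Giant steps γ_i = 3·12^i mod 17: γ_0=3, γ_1=2 (in table at j=2).
x = i·n + j = 1·5 + 2 = 7.
Check: 11^7 ≡ 3 (mod 17).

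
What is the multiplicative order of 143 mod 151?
10

151 is prime, so ord(143) divides φ(151) = 150.
Divisors of 150: 1, 2, 3, 5, 6, 10, 15, 25, 30, 50, 75, 150.
Repeated squaring: 143^1 ≡ 143, 143^2 ≡ 64, 143^4 ≡ 19, 143^8 ≡ 59, 143^16 ≡ 8, 143^32 ≡ 64, 143^64 ≡ 19, 143^128 ≡ 59 (mod 151).
Test 143^d mod 151 for each divisor d in increasing order:
143^1 ≡ 143
143^2 ≡ 64
143^3 = 143^2·143^1 ≡ 92
143^5 = 143^4·143^1 ≡ 150
143^6 = 143^4·143^2 ≡ 8
143^10 = 143^8·143^2 ≡ 1  ← first divisor giving 1
The order is 10.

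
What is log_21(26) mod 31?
25

Baby-step giant-step with step n = ⌈√31⌉ = 6.
Baby steps 21^j mod 31 (j:value) for j=0..5: 0:1, 1:21, 2:7, 3:23, 4:18, 5:6.
Giant-step multiplier: 21^(-6) ≡ 21^(30-6) = 21^24 ≡ 16 (mod 31).
Giant steps γ_i = 26·16^i mod 31: γ_0=26, γ_1=13, γ_2=22, γ_3=11, γ_4=21 (in table at j=1).
x = i·n + j = 4·6 + 1 = 25.
Check: 21^25 ≡ 26 (mod 31).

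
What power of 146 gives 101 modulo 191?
113

Baby-step giant-step with step n = ⌈√191⌉ = 14.
Baby steps 146^j mod 191 (j:value) for j=0..13: 0:1, 1:146, 2:115, 3:173, 4:46, 5:31, 6:133, 7:127, 8:15, 9:89, 10:6, 11:112, 12:117, 13:83.
Giant-step multiplier: 146^(-14) ≡ 146^(190-14) = 146^176 ≡ 9 (mod 191).
Giant steps γ_i = 101·9^i mod 191: γ_0=101, γ_1=145, γ_2=159, γ_3=94, γ_4=82, γ_5=165, γ_6=148, γ_7=186, γ_8=146 (in table at j=1).
x = i·n + j = 8·14 + 1 = 113.
Check: 146^113 ≡ 101 (mod 191).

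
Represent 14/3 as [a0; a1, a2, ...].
[4; 1, 2]

Euclidean algorithm steps:
14 = 4 × 3 + 2
3 = 1 × 2 + 1
2 = 2 × 1 + 0
Continued fraction: [4; 1, 2]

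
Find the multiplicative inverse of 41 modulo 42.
41

gcd(41, 42) = 1, so the inverse exists.
Extended Euclidean algorithm on (42, 41):
42 = 1 × 41 + 1  ⟹  1 = (1)·42 + (-1)·41
So (-1)·41 ≡ 1 (mod 42), i.e. 41^(-1) ≡ -1 ≡ 41 (mod 42).
Check: 41 × 41 = 1681 ≡ 1 (mod 42)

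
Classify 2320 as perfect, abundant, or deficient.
abundant

Proper divisors of 2320: sum = 1 + 2 + 4 + 5 + 8 + 10 + 16 + 20 + ... + 290 + 464 + 580 + 1160 (19 divisors) = 3260
Since 3260 > 2320, 2320 is abundant.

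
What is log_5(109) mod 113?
32

Baby-step giant-step with step n = ⌈√113⌉ = 11.
Baby steps 5^j mod 113 (j:value) for j=0..10: 0:1, 1:5, 2:25, 3:12, 4:60, 5:74, 6:31, 7:42, 8:97, 9:33, 10:52.
Giant-step multiplier: 5^(-11) ≡ 5^(112-11) = 5^101 ≡ 10 (mod 113).
Giant steps γ_i = 109·10^i mod 113: γ_0=109, γ_1=73, γ_2=52 (in table at j=10).
x = i·n + j = 2·11 + 10 = 32.
Check: 5^32 ≡ 109 (mod 113).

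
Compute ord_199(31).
99

199 is prime, so ord(31) divides φ(199) = 198.
Divisors of 198: 1, 2, 3, 6, 9, 11, 18, 22, 33, 66, 99, 198.
Repeated squaring: 31^1 ≡ 31, 31^2 ≡ 165, 31^4 ≡ 161, 31^8 ≡ 51, 31^16 ≡ 14, 31^32 ≡ 196, 31^64 ≡ 9, 31^128 ≡ 81 (mod 199).
Test 31^d mod 199 for each divisor d in increasing order:
31^1 ≡ 31
31^2 ≡ 165
31^3 = 31^2·31^1 ≡ 140
31^6 = 31^4·31^2 ≡ 98
31^9 = 31^8·31^1 ≡ 188
31^11 = 31^8·31^2·31^1 ≡ 175
31^18 = 31^16·31^2 ≡ 121
31^22 = 31^16·31^4·31^2 ≡ 178
31^33 = 31^32·31^1 ≡ 106
31^66 = 31^64·31^2 ≡ 92
31^99 = 31^64·31^32·31^2·31^1 ≡ 1  ← first divisor giving 1
The order is 99.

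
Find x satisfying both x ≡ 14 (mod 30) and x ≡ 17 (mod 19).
74

Using Chinese Remainder Theorem:
M = 30 × 19 = 570
M1 = 19, M2 = 30
y1 = 19^(-1) mod 30 = 19
y2 = 30^(-1) mod 19 = 7
x = (14×19×19 + 17×30×7) mod 570 = 74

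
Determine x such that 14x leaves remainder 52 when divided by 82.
x ≡ 33 (mod 41)

gcd(14, 82) = 2, which divides 52, so solutions exist.
Divide through by 2: 7x ≡ 26 (mod 41).
Find 7^(-1) mod 41 by the extended Euclidean algorithm:
41 = 5 × 7 + 6  ⟹  6 = (1)·41 + (-5)·7
7 = 1 × 6 + 1  ⟹  1 = (-1)·41 + (6)·7
So (6)·7 ≡ 1 (mod 41), i.e. 7^(-1) ≡ 6 (mod 41).
x ≡ 6 × 26 = 156 ≡ 33 (mod 41).
Check: 14 × 33 = 462 ≡ 52 (mod 82).
x ≡ 33 (mod 41), giving 2 solutions mod 82.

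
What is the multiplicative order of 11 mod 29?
28

29 is prime, so ord(11) divides φ(29) = 28.
Divisors of 28: 1, 2, 4, 7, 14, 28.
Repeated squaring: 11^1 ≡ 11, 11^2 ≡ 5, 11^4 ≡ 25, 11^8 ≡ 16, 11^16 ≡ 24 (mod 29).
Test 11^d mod 29 for each divisor d in increasing order:
11^1 ≡ 11
11^2 ≡ 5
11^4 ≡ 25
11^7 = 11^4·11^2·11^1 ≡ 12
11^14 = 11^8·11^4·11^2 ≡ 28
11^28 = 11^16·11^8·11^4 ≡ 1  ← first divisor giving 1
The order is 28.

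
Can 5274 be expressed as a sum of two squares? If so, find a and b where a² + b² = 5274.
45² + 57² (a=45, b=57)

Factorization: 5274 = 2 × 3^2 × 293
By Fermat: n is sum of two squares iff every prime p ≡ 3 (mod 4) appears to even power.
All primes ≡ 3 (mod 4) appear to even power.
Search a = 0, 1, 2, … for 5274 - a² a perfect square: first hit at a = 45: 5274 - 2025 = 3249 = 57².
5274 = 45² + 57² = 2025 + 3249 ✓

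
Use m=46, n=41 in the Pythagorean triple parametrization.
(435, 3772, 3797)

Euclid's formula: a = m² - n², b = 2mn, c = m² + n²
m = 46, n = 41
a = 46² - 41² = 2116 - 1681 = 435
b = 2 × 46 × 41 = 3772
c = 46² + 41² = 2116 + 1681 = 3797
Verification: 435² + 3772² = 189225 + 14227984 = 14417209 = 3797² ✓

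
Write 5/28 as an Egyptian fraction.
1/6 + 1/84

Greedy algorithm:
5/28: ceiling(28/5) = 6, use 1/6
1/84: ceiling(84/1) = 84, use 1/84
Result: 5/28 = 1/6 + 1/84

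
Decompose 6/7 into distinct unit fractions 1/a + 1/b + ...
1/2 + 1/3 + 1/42

Greedy algorithm:
6/7: ceiling(7/6) = 2, use 1/2
5/14: ceiling(14/5) = 3, use 1/3
1/42: ceiling(42/1) = 42, use 1/42
Result: 6/7 = 1/2 + 1/3 + 1/42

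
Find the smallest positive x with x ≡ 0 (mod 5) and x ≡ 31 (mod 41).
195

Using Chinese Remainder Theorem:
M = 5 × 41 = 205
M1 = 41, M2 = 5
y1 = 41^(-1) mod 5 = 1
y2 = 5^(-1) mod 41 = 33
x = (0×41×1 + 31×5×33) mod 205 = 195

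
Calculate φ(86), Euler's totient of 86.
42

86 = 2 × 43
φ(n) = n × ∏(1 - 1/p) for each prime p dividing n
φ(86) = 86 × (1 - 1/2) × (1 - 1/43) = 42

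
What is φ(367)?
366

367 = 367
φ(n) = n × ∏(1 - 1/p) for each prime p dividing n
φ(367) = 367 × (1 - 1/367) = 366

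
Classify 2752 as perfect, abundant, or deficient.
abundant

Proper divisors of 2752: sum = 1 + 2 + 4 + 8 + 16 + 32 + 43 + 64 + 86 + 172 + 344 + 688 + 1376 = 2836
Since 2836 > 2752, 2752 is abundant.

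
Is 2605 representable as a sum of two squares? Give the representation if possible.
2² + 51² (a=2, b=51)

Factorization: 2605 = 5 × 521
By Fermat: n is sum of two squares iff every prime p ≡ 3 (mod 4) appears to even power.
All primes ≡ 3 (mod 4) appear to even power.
Search a = 0, 1, 2, … for 2605 - a² a perfect square: first hit at a = 2: 2605 - 4 = 2601 = 51².
2605 = 2² + 51² = 4 + 2601 ✓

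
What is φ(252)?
72

252 = 2^2 × 3^2 × 7
φ(n) = n × ∏(1 - 1/p) for each prime p dividing n
φ(252) = 252 × (1 - 1/2) × (1 - 1/3) × (1 - 1/7) = 72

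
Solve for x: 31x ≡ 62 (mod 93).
x ≡ 2 (mod 3)

gcd(31, 93) = 31, which divides 62, so solutions exist.
Divide through by 31: x ≡ 2 (mod 3).
The coefficient of x is now 1, so x ≡ 2 (mod 3).
Check: 31 × 2 = 62 ≡ 62 (mod 93).
x ≡ 2 (mod 3), giving 31 solutions mod 93.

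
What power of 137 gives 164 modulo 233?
89

Baby-step giant-step with step n = ⌈√233⌉ = 16.
Baby steps 137^j mod 233 (j:value) for j=0..15: 0:1, 1:137, 2:129, 3:198, 4:98, 5:145, 6:60, 7:65, 8:51, 9:230, 10:55, 11:79, 12:105, 13:172, 14:31, 15:53.
Giant-step multiplier: 137^(-16) ≡ 137^(232-16) = 137^216 ≡ 92 (mod 233).
Giant steps γ_i = 164·92^i mod 233: γ_0=164, γ_1=176, γ_2=115, γ_3=95, γ_4=119, γ_5=230 (in table at j=9).
x = i·n + j = 5·16 + 9 = 89.
Check: 137^89 ≡ 164 (mod 233).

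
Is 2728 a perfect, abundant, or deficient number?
abundant

Proper divisors of 2728: sum = 1 + 2 + 4 + 8 + 11 + 22 + 31 + 44 + 62 + 88 + 124 + 248 + 341 + 682 + 1364 = 3032
Since 3032 > 2728, 2728 is abundant.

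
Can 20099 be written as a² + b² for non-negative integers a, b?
Not possible

Factorization: 20099 = 101 × 199
By Fermat: n is sum of two squares iff every prime p ≡ 3 (mod 4) appears to even power.
Prime(s) ≡ 3 (mod 4) with odd exponent: [(199, 1)]
Therefore 20099 cannot be expressed as a² + b².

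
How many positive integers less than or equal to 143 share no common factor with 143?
120

143 = 11 × 13
φ(n) = n × ∏(1 - 1/p) for each prime p dividing n
φ(143) = 143 × (1 - 1/11) × (1 - 1/13) = 120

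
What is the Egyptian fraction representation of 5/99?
1/20 + 1/1980

Greedy algorithm:
5/99: ceiling(99/5) = 20, use 1/20
1/1980: ceiling(1980/1) = 1980, use 1/1980
Result: 5/99 = 1/20 + 1/1980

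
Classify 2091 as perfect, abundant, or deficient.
deficient

Proper divisors of 2091: sum = 1 + 3 + 17 + 41 + 51 + 123 + 697 = 933
Since 933 < 2091, 2091 is deficient.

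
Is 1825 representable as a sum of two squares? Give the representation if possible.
12² + 41² (a=12, b=41)

Factorization: 1825 = 5^2 × 73
By Fermat: n is sum of two squares iff every prime p ≡ 3 (mod 4) appears to even power.
All primes ≡ 3 (mod 4) appear to even power.
Search a = 0, 1, 2, … for 1825 - a² a perfect square: first hit at a = 12: 1825 - 144 = 1681 = 41².
1825 = 12² + 41² = 144 + 1681 ✓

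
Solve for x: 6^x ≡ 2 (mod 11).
9

Baby-step giant-step with step n = ⌈√11⌉ = 4.
Baby steps 6^j mod 11 (j:value) for j=0..3: 0:1, 1:6, 2:3, 3:7.
Giant-step multiplier: 6^(-4) ≡ 6^(10-4) = 6^6 ≡ 5 (mod 11).
Giant steps γ_i = 2·5^i mod 11: γ_0=2, γ_1=10, γ_2=6 (in table at j=1).
x = i·n + j = 2·4 + 1 = 9.
Check: 6^9 ≡ 2 (mod 11).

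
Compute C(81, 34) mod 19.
0

Using Lucas' theorem:
Write n=81 and k=34 in base 19:
n in base 19: [4, 5]
k in base 19: [1, 15]
C(81,34) mod 19 = ∏ C(n_i, k_i) mod 19
Digit binomials (mod 19): C(4,1) = 4; C(5,15) = 0 (k_i > n_i)
Product: 4 × 0 = 0 ≡ 0 (mod 19)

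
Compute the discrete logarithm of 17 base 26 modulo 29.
7

Baby-step giant-step with step n = ⌈√29⌉ = 6.
Baby steps 26^j mod 29 (j:value) for j=0..5: 0:1, 1:26, 2:9, 3:2, 4:23, 5:18.
Giant-step multiplier: 26^(-6) ≡ 26^(28-6) = 26^22 ≡ 22 (mod 29).
Giant steps γ_i = 17·22^i mod 29: γ_0=17, γ_1=26 (in table at j=1).
x = i·n + j = 1·6 + 1 = 7.
Check: 26^7 ≡ 17 (mod 29).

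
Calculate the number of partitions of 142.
18440293320

p(n) counts ways to write n as a sum of positive integers (order ignored).
Euler's pentagonal recurrence: p(k) = p(k-1) + p(k-2) - p(k-5) - p(k-7) + p(k-12) + p(k-15) - ... (offsets j(3j∓1)/2, signs ++--, p(0)=1, p(<0)=0).
DP table for k = 0..141: p(0)=1, p(1)=1, p(2)=2, p(3)=3, p(4)=5, p(5)=7, p(6)=11, p(7)=15, p(8)=22, p(9)=30, p(10)=42, p(11)=56, p(12)=77, p(13)=101, p(14)=135, p(15)=176, p(16)=231, p(17)=297, p(18)=385, p(19)=490, p(20)=627, p(21)=792, p(22)=1002, p(23)=1255, p(24)=1575, p(25)=1958, p(26)=2436, p(27)=3010, p(28)=3718, p(29)=4565, p(30)=5604, p(31)=6842, p(32)=8349, p(33)=10143, p(34)=12310, p(35)=14883, p(36)=17977, p(37)=21637, p(38)=26015, p(39)=31185, p(40)=37338, p(41)=44583, p(42)=53174, p(43)=63261, p(44)=75175, p(45)=89134, p(46)=105558, p(47)=124754, p(48)=147273, p(49)=173525, p(50)=204226, p(51)=239943, p(52)=281589, p(53)=329931, p(54)=386155, p(55)=451276, p(56)=526823, p(57)=614154, p(58)=715220, p(59)=831820, p(60)=966467, p(61)=1121505, p(62)=1300156, p(63)=1505499, p(64)=1741630, p(65)=2012558, p(66)=2323520, p(67)=2679689, p(68)=3087735, p(69)=3554345, p(70)=4087968, p(71)=4697205, p(72)=5392783, p(73)=6185689, p(74)=7089500, p(75)=8118264, p(76)=9289091, p(77)=10619863, p(78)=12132164, p(79)=13848650, p(80)=15796476, p(81)=18004327, p(82)=20506255, p(83)=23338469, p(84)=26543660, p(85)=30167357, p(86)=34262962, p(87)=38887673, p(88)=44108109, p(89)=49995925, p(90)=56634173, p(91)=64112359, p(92)=72533807, p(93)=82010177, p(94)=92669720, p(95)=104651419, p(96)=118114304, p(97)=133230930, p(98)=150198136, p(99)=169229875, p(100)=190569292, p(101)=214481126, p(102)=241265379, p(103)=271248950, p(104)=304801365, p(105)=342325709, p(106)=384276336, p(107)=431149389, p(108)=483502844, p(109)=541946240, p(110)=607163746, p(111)=679903203, p(112)=761002156, p(113)=851376628, p(114)=952050665, p(115)=1064144451, p(116)=1188908248, p(117)=1327710076, p(118)=1482074143, p(119)=1653668665, p(120)=1844349560, p(121)=2056148051, p(122)=2291320912, p(123)=2552338241, p(124)=2841940500, p(125)=3163127352, p(126)=3519222692, p(127)=3913864295, p(128)=4351078600, p(129)=4835271870, p(130)=5371315400, p(131)=5964539504, p(132)=6620830889, p(133)=7346629512, p(134)=8149040695, p(135)=9035836076, p(136)=10015581680, p(137)=11097645016, p(138)=12292341831, p(139)=13610949895, p(140)=15065878135, p(141)=16670689208.
Final step: p(142) = p(141) + p(140) - p(137) - p(135) + p(130) + p(127) - p(120) - p(116) + p(107) + p(102) - p(91) - p(85) + p(72) + p(65) - p(50) - p(42) + p(25) + p(16)
= 16670689208 + 15065878135 - 11097645016 - 9035836076 + 5371315400 + 3913864295 - 1844349560 - 1188908248 + 431149389 + 241265379 - 64112359 - 30167357 + 5392783 + 2012558 - 204226 - 53174 + 1958 + 231
= 18440293320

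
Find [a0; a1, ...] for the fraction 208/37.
[5; 1, 1, 1, 1, 1, 4]

Euclidean algorithm steps:
208 = 5 × 37 + 23
37 = 1 × 23 + 14
23 = 1 × 14 + 9
14 = 1 × 9 + 5
9 = 1 × 5 + 4
5 = 1 × 4 + 1
4 = 4 × 1 + 0
Continued fraction: [5; 1, 1, 1, 1, 1, 4]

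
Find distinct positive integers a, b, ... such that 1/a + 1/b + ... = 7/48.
1/7 + 1/336

Greedy algorithm:
7/48: ceiling(48/7) = 7, use 1/7
1/336: ceiling(336/1) = 336, use 1/336
Result: 7/48 = 1/7 + 1/336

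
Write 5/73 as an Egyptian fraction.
1/15 + 1/548 + 1/600060

Greedy algorithm:
5/73: ceiling(73/5) = 15, use 1/15
2/1095: ceiling(1095/2) = 548, use 1/548
1/600060: ceiling(600060/1) = 600060, use 1/600060
Result: 5/73 = 1/15 + 1/548 + 1/600060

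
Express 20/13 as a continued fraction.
[1; 1, 1, 6]

Euclidean algorithm steps:
20 = 1 × 13 + 7
13 = 1 × 7 + 6
7 = 1 × 6 + 1
6 = 6 × 1 + 0
Continued fraction: [1; 1, 1, 6]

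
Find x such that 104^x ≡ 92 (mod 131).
125

Baby-step giant-step with step n = ⌈√131⌉ = 12.
Baby steps 104^j mod 131 (j:value) for j=0..11: 0:1, 1:104, 2:74, 3:98, 4:105, 5:47, 6:41, 7:72, 8:21, 9:88, 10:113, 11:93.
Giant-step multiplier: 104^(-12) ≡ 104^(130-12) = 104^118 ≡ 125 (mod 131).
Giant steps γ_i = 92·125^i mod 131: γ_0=92, γ_1=103, γ_2=37, γ_3=40, γ_4=22, γ_5=130, γ_6=6, γ_7=95, γ_8=85, γ_9=14, γ_10=47 (in table at j=5).
x = i·n + j = 10·12 + 5 = 125.
Check: 104^125 ≡ 92 (mod 131).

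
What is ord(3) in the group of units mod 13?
3

13 is prime, so ord(3) divides φ(13) = 12.
Divisors of 12: 1, 2, 3, 4, 6, 12.
Repeated squaring: 3^1 ≡ 3, 3^2 ≡ 9, 3^4 ≡ 3, 3^8 ≡ 9 (mod 13).
Test 3^d mod 13 for each divisor d in increasing order:
3^1 ≡ 3
3^2 ≡ 9
3^3 = 3^2·3^1 ≡ 1  ← first divisor giving 1
The order is 3.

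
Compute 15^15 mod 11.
1

Repeated squaring. Binary of 15 = 1111.
15^1 ≡ 4 (mod 11); 15^2 ≡ 5 (mod 11); 15^4 ≡ 3 (mod 11); 15^8 ≡ 9 (mod 11)
15^15 = 15^1 × 15^2 × 15^4 × 15^8 ≡ 1 (mod 11)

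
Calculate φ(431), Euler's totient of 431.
430

431 = 431
φ(n) = n × ∏(1 - 1/p) for each prime p dividing n
φ(431) = 431 × (1 - 1/431) = 430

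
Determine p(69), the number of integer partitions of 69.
3554345

p(n) counts ways to write n as a sum of positive integers (order ignored).
Euler's pentagonal recurrence: p(k) = p(k-1) + p(k-2) - p(k-5) - p(k-7) + p(k-12) + p(k-15) - ... (offsets j(3j∓1)/2, signs ++--, p(0)=1, p(<0)=0).
DP table for k = 0..68: p(0)=1, p(1)=1, p(2)=2, p(3)=3, p(4)=5, p(5)=7, p(6)=11, p(7)=15, p(8)=22, p(9)=30, p(10)=42, p(11)=56, p(12)=77, p(13)=101, p(14)=135, p(15)=176, p(16)=231, p(17)=297, p(18)=385, p(19)=490, p(20)=627, p(21)=792, p(22)=1002, p(23)=1255, p(24)=1575, p(25)=1958, p(26)=2436, p(27)=3010, p(28)=3718, p(29)=4565, p(30)=5604, p(31)=6842, p(32)=8349, p(33)=10143, p(34)=12310, p(35)=14883, p(36)=17977, p(37)=21637, p(38)=26015, p(39)=31185, p(40)=37338, p(41)=44583, p(42)=53174, p(43)=63261, p(44)=75175, p(45)=89134, p(46)=105558, p(47)=124754, p(48)=147273, p(49)=173525, p(50)=204226, p(51)=239943, p(52)=281589, p(53)=329931, p(54)=386155, p(55)=451276, p(56)=526823, p(57)=614154, p(58)=715220, p(59)=831820, p(60)=966467, p(61)=1121505, p(62)=1300156, p(63)=1505499, p(64)=1741630, p(65)=2012558, p(66)=2323520, p(67)=2679689, p(68)=3087735.
Final step: p(69) = p(68) + p(67) - p(64) - p(62) + p(57) + p(54) - p(47) - p(43) + p(34) + p(29) - p(18) - p(12)
= 3087735 + 2679689 - 1741630 - 1300156 + 614154 + 386155 - 124754 - 63261 + 12310 + 4565 - 385 - 77
= 3554345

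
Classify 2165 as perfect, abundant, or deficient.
deficient

Proper divisors of 2165: sum = 1 + 5 + 433 = 439
Since 439 < 2165, 2165 is deficient.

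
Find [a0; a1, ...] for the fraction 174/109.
[1; 1, 1, 2, 10, 2]

Euclidean algorithm steps:
174 = 1 × 109 + 65
109 = 1 × 65 + 44
65 = 1 × 44 + 21
44 = 2 × 21 + 2
21 = 10 × 2 + 1
2 = 2 × 1 + 0
Continued fraction: [1; 1, 1, 2, 10, 2]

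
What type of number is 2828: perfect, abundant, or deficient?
abundant

Proper divisors of 2828: sum = 1 + 2 + 4 + 7 + 14 + 28 + 101 + 202 + 404 + 707 + 1414 = 2884
Since 2884 > 2828, 2828 is abundant.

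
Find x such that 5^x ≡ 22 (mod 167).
68

Baby-step giant-step with step n = ⌈√167⌉ = 13.
Baby steps 5^j mod 167 (j:value) for j=0..12: 0:1, 1:5, 2:25, 3:125, 4:124, 5:119, 6:94, 7:136, 8:12, 9:60, 10:133, 11:164, 12:152.
Giant-step multiplier: 5^(-13) ≡ 5^(166-13) = 5^153 ≡ 118 (mod 167).
Giant steps γ_i = 22·118^i mod 167: γ_0=22, γ_1=91, γ_2=50, γ_3=55, γ_4=144, γ_5=125 (in table at j=3).
x = i·n + j = 5·13 + 3 = 68.
Check: 5^68 ≡ 22 (mod 167).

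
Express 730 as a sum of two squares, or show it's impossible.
1² + 27² (a=1, b=27)

Factorization: 730 = 2 × 5 × 73
By Fermat: n is sum of two squares iff every prime p ≡ 3 (mod 4) appears to even power.
All primes ≡ 3 (mod 4) appear to even power.
Search a = 0, 1, 2, … for 730 - a² a perfect square: first hit at a = 1: 730 - 1 = 729 = 27².
730 = 1² + 27² = 1 + 729 ✓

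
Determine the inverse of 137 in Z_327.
74

gcd(137, 327) = 1, so the inverse exists.
Extended Euclidean algorithm on (327, 137):
327 = 2 × 137 + 53  ⟹  53 = (1)·327 + (-2)·137
137 = 2 × 53 + 31  ⟹  31 = (-2)·327 + (5)·137
53 = 1 × 31 + 22  ⟹  22 = (3)·327 + (-7)·137
31 = 1 × 22 + 9  ⟹  9 = (-5)·327 + (12)·137
22 = 2 × 9 + 4  ⟹  4 = (13)·327 + (-31)·137
9 = 2 × 4 + 1  ⟹  1 = (-31)·327 + (74)·137
So (74)·137 ≡ 1 (mod 327), i.e. 137^(-1) ≡ 74 (mod 327).
Check: 137 × 74 = 10138 ≡ 1 (mod 327)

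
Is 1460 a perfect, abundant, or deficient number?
abundant

Proper divisors of 1460: sum = 1 + 2 + 4 + 5 + 10 + 20 + 73 + 146 + 292 + 365 + 730 = 1648
Since 1648 > 1460, 1460 is abundant.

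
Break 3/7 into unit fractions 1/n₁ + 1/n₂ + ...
1/3 + 1/11 + 1/231

Greedy algorithm:
3/7: ceiling(7/3) = 3, use 1/3
2/21: ceiling(21/2) = 11, use 1/11
1/231: ceiling(231/1) = 231, use 1/231
Result: 3/7 = 1/3 + 1/11 + 1/231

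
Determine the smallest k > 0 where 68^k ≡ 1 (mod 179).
89

179 is prime, so ord(68) divides φ(179) = 178.
Divisors of 178: 1, 2, 89, 178.
Repeated squaring: 68^1 ≡ 68, 68^2 ≡ 149, 68^4 ≡ 5, 68^8 ≡ 25, 68^16 ≡ 88, 68^32 ≡ 47, 68^64 ≡ 61, 68^128 ≡ 141 (mod 179).
Test 68^d mod 179 for each divisor d in increasing order:
68^1 ≡ 68
68^2 ≡ 149
68^89 = 68^64·68^16·68^8·68^1 ≡ 1  ← first divisor giving 1
The order is 89.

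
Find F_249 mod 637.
496

Matrix identity: Q^n = [[F_(n+1), F_n], [F_n, F_(n-1)]] with Q = [[1,1],[1,0]].
n = 249 = 11111001₂. Square-and-multiply, entries mod 637:
Q^1 = [[1,1],[1,0]]
Q^3 = (Q^1)²·Q = [[3,2],[2,1]]
Q^7 = (Q^3)²·Q = [[21,13],[13,8]]
Q^15 = (Q^7)²·Q = [[350,610],[610,377]]
Q^31 = (Q^15)²·Q = [[406,288],[288,118]]
Q^62 = (Q^31)² = [[624,580],[580,44]]
Q^124 = (Q^62)² = [[233,144],[144,89]]
Q^249 = (Q^124)²·Q = [[363,496],[496,504]]
F_249 mod 637 = Q^249[0][1] = 496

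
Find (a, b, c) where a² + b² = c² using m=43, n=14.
(1653, 1204, 2045)

Euclid's formula: a = m² - n², b = 2mn, c = m² + n²
m = 43, n = 14
a = 43² - 14² = 1849 - 196 = 1653
b = 2 × 43 × 14 = 1204
c = 43² + 14² = 1849 + 196 = 2045
Verification: 1653² + 1204² = 2732409 + 1449616 = 4182025 = 2045² ✓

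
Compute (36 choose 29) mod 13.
3

Using Lucas' theorem:
Write n=36 and k=29 in base 13:
n in base 13: [2, 10]
k in base 13: [2, 3]
C(36,29) mod 13 = ∏ C(n_i, k_i) mod 13
Digit binomials (mod 13): C(2,2) = 1; C(10,3) = 120 ≡ 3
Product: 1 × 3 = 3 ≡ 3 (mod 13)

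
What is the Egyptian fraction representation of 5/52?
1/11 + 1/191 + 1/109252

Greedy algorithm:
5/52: ceiling(52/5) = 11, use 1/11
3/572: ceiling(572/3) = 191, use 1/191
1/109252: ceiling(109252/1) = 109252, use 1/109252
Result: 5/52 = 1/11 + 1/191 + 1/109252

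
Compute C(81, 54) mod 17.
5

Using Lucas' theorem:
Write n=81 and k=54 in base 17:
n in base 17: [4, 13]
k in base 17: [3, 3]
C(81,54) mod 17 = ∏ C(n_i, k_i) mod 17
Digit binomials (mod 17): C(4,3) = 4; C(13,3) = 286 ≡ 14
Product: 4 × 14 = 56 ≡ 5 (mod 17)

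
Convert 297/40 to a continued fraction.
[7; 2, 2, 1, 5]

Euclidean algorithm steps:
297 = 7 × 40 + 17
40 = 2 × 17 + 6
17 = 2 × 6 + 5
6 = 1 × 5 + 1
5 = 5 × 1 + 0
Continued fraction: [7; 2, 2, 1, 5]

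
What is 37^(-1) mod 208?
45

gcd(37, 208) = 1, so the inverse exists.
Extended Euclidean algorithm on (208, 37):
208 = 5 × 37 + 23  ⟹  23 = (1)·208 + (-5)·37
37 = 1 × 23 + 14  ⟹  14 = (-1)·208 + (6)·37
23 = 1 × 14 + 9  ⟹  9 = (2)·208 + (-11)·37
14 = 1 × 9 + 5  ⟹  5 = (-3)·208 + (17)·37
9 = 1 × 5 + 4  ⟹  4 = (5)·208 + (-28)·37
5 = 1 × 4 + 1  ⟹  1 = (-8)·208 + (45)·37
So (45)·37 ≡ 1 (mod 208), i.e. 37^(-1) ≡ 45 (mod 208).
Check: 37 × 45 = 1665 ≡ 1 (mod 208)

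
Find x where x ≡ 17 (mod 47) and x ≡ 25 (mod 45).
205

Using Chinese Remainder Theorem:
M = 47 × 45 = 2115
M1 = 45, M2 = 47
y1 = 45^(-1) mod 47 = 23
y2 = 47^(-1) mod 45 = 23
x = (17×45×23 + 25×47×23) mod 2115 = 205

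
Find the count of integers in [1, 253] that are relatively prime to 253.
220

253 = 11 × 23
φ(n) = n × ∏(1 - 1/p) for each prime p dividing n
φ(253) = 253 × (1 - 1/11) × (1 - 1/23) = 220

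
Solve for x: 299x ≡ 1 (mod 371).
304

gcd(299, 371) = 1, so the inverse exists.
Extended Euclidean algorithm on (371, 299):
371 = 1 × 299 + 72  ⟹  72 = (1)·371 + (-1)·299
299 = 4 × 72 + 11  ⟹  11 = (-4)·371 + (5)·299
72 = 6 × 11 + 6  ⟹  6 = (25)·371 + (-31)·299
11 = 1 × 6 + 5  ⟹  5 = (-29)·371 + (36)·299
6 = 1 × 5 + 1  ⟹  1 = (54)·371 + (-67)·299
So (-67)·299 ≡ 1 (mod 371), i.e. 299^(-1) ≡ -67 ≡ 304 (mod 371).
Check: 299 × 304 = 90896 ≡ 1 (mod 371)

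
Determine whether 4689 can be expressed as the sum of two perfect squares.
33² + 60² (a=33, b=60)

Factorization: 4689 = 3^2 × 521
By Fermat: n is sum of two squares iff every prime p ≡ 3 (mod 4) appears to even power.
All primes ≡ 3 (mod 4) appear to even power.
Search a = 0, 1, 2, … for 4689 - a² a perfect square: first hit at a = 33: 4689 - 1089 = 3600 = 60².
4689 = 33² + 60² = 1089 + 3600 ✓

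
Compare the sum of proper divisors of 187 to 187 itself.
deficient

Proper divisors of 187: sum = 1 + 11 + 17 = 29
Since 29 < 187, 187 is deficient.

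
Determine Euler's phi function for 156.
48

156 = 2^2 × 3 × 13
φ(n) = n × ∏(1 - 1/p) for each prime p dividing n
φ(156) = 156 × (1 - 1/2) × (1 - 1/3) × (1 - 1/13) = 48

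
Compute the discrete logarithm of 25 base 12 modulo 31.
10

Baby-step giant-step with step n = ⌈√31⌉ = 6.
Baby steps 12^j mod 31 (j:value) for j=0..5: 0:1, 1:12, 2:20, 3:23, 4:28, 5:26.
Giant-step multiplier: 12^(-6) ≡ 12^(30-6) = 12^24 ≡ 16 (mod 31).
Giant steps γ_i = 25·16^i mod 31: γ_0=25, γ_1=28 (in table at j=4).
x = i·n + j = 1·6 + 4 = 10.
Check: 12^10 ≡ 25 (mod 31).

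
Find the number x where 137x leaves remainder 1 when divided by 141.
35

gcd(137, 141) = 1, so the inverse exists.
Extended Euclidean algorithm on (141, 137):
141 = 1 × 137 + 4  ⟹  4 = (1)·141 + (-1)·137
137 = 34 × 4 + 1  ⟹  1 = (-34)·141 + (35)·137
So (35)·137 ≡ 1 (mod 141), i.e. 137^(-1) ≡ 35 (mod 141).
Check: 137 × 35 = 4795 ≡ 1 (mod 141)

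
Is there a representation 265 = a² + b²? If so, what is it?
3² + 16² (a=3, b=16)

Factorization: 265 = 5 × 53
By Fermat: n is sum of two squares iff every prime p ≡ 3 (mod 4) appears to even power.
All primes ≡ 3 (mod 4) appear to even power.
Search a = 0, 1, 2, … for 265 - a² a perfect square: first hit at a = 3: 265 - 9 = 256 = 16².
265 = 3² + 16² = 9 + 256 ✓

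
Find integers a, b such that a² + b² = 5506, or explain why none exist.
45² + 59² (a=45, b=59)

Factorization: 5506 = 2 × 2753
By Fermat: n is sum of two squares iff every prime p ≡ 3 (mod 4) appears to even power.
All primes ≡ 3 (mod 4) appear to even power.
Search a = 0, 1, 2, … for 5506 - a² a perfect square: first hit at a = 45: 5506 - 2025 = 3481 = 59².
5506 = 45² + 59² = 2025 + 3481 ✓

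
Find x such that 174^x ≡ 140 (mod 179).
79

Baby-step giant-step with step n = ⌈√179⌉ = 14.
Baby steps 174^j mod 179 (j:value) for j=0..13: 0:1, 1:174, 2:25, 3:54, 4:88, 5:97, 6:52, 7:98, 8:47, 9:123, 10:101, 11:32, 12:19, 13:84.
Giant-step multiplier: 174^(-14) ≡ 174^(178-14) = 174^164 ≡ 153 (mod 179).
Giant steps γ_i = 140·153^i mod 179: γ_0=140, γ_1=119, γ_2=128, γ_3=73, γ_4=71, γ_5=123 (in table at j=9).
x = i·n + j = 5·14 + 9 = 79.
Check: 174^79 ≡ 140 (mod 179).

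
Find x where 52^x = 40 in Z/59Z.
15

Baby-step giant-step with step n = ⌈√59⌉ = 8.
Baby steps 52^j mod 59 (j:value) for j=0..7: 0:1, 1:52, 2:49, 3:11, 4:41, 5:8, 6:3, 7:38.
Giant-step multiplier: 52^(-8) ≡ 52^(58-8) = 52^50 ≡ 57 (mod 59).
Giant steps γ_i = 40·57^i mod 59: γ_0=40, γ_1=38 (in table at j=7).
x = i·n + j = 1·8 + 7 = 15.
Check: 52^15 ≡ 40 (mod 59).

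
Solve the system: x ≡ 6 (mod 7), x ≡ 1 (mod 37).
223

Using Chinese Remainder Theorem:
M = 7 × 37 = 259
M1 = 37, M2 = 7
y1 = 37^(-1) mod 7 = 4
y2 = 7^(-1) mod 37 = 16
x = (6×37×4 + 1×7×16) mod 259 = 223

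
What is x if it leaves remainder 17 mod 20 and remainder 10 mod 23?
217

Using Chinese Remainder Theorem:
M = 20 × 23 = 460
M1 = 23, M2 = 20
y1 = 23^(-1) mod 20 = 7
y2 = 20^(-1) mod 23 = 15
x = (17×23×7 + 10×20×15) mod 460 = 217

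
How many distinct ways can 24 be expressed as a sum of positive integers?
1575

p(n) counts ways to write n as a sum of positive integers (order ignored).
Euler's pentagonal recurrence: p(k) = p(k-1) + p(k-2) - p(k-5) - p(k-7) + p(k-12) + p(k-15) - ... (offsets j(3j∓1)/2, signs ++--, p(0)=1, p(<0)=0).
DP table for k = 0..23: p(0)=1, p(1)=1, p(2)=2, p(3)=3, p(4)=5, p(5)=7, p(6)=11, p(7)=15, p(8)=22, p(9)=30, p(10)=42, p(11)=56, p(12)=77, p(13)=101, p(14)=135, p(15)=176, p(16)=231, p(17)=297, p(18)=385, p(19)=490, p(20)=627, p(21)=792, p(22)=1002, p(23)=1255.
Final step: p(24) = p(23) + p(22) - p(19) - p(17) + p(12) + p(9) - p(2)
= 1255 + 1002 - 490 - 297 + 77 + 30 - 2
= 1575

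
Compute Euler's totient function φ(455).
288

455 = 5 × 7 × 13
φ(n) = n × ∏(1 - 1/p) for each prime p dividing n
φ(455) = 455 × (1 - 1/5) × (1 - 1/7) × (1 - 1/13) = 288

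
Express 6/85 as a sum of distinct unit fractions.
1/15 + 1/255

Greedy algorithm:
6/85: ceiling(85/6) = 15, use 1/15
1/255: ceiling(255/1) = 255, use 1/255
Result: 6/85 = 1/15 + 1/255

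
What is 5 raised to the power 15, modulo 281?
245

Repeated squaring. Binary of 15 = 1111.
5^1 ≡ 5 (mod 281); 5^2 ≡ 25 (mod 281); 5^4 ≡ 63 (mod 281); 5^8 ≡ 35 (mod 281)
5^15 = 5^1 × 5^2 × 5^4 × 5^8 ≡ 245 (mod 281)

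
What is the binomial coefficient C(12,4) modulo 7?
5

Using Lucas' theorem:
Write n=12 and k=4 in base 7:
n in base 7: [1, 5]
k in base 7: [0, 4]
C(12,4) mod 7 = ∏ C(n_i, k_i) mod 7
Digit binomials (mod 7): C(1,0) = 1; C(5,4) = 5
Product: 1 × 5 = 5 ≡ 5 (mod 7)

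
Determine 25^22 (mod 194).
9

Repeated squaring. Binary of 22 = 10110.
25^1 ≡ 25 (mod 194); 25^2 ≡ 43 (mod 194); 25^4 ≡ 103 (mod 194); 25^8 ≡ 133 (mod 194); 25^16 ≡ 35 (mod 194)
25^22 = 25^2 × 25^4 × 25^16 ≡ 9 (mod 194)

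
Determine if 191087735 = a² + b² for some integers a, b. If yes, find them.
Not possible

Factorization: 191087735 = 5 × 17 × 131^3
By Fermat: n is sum of two squares iff every prime p ≡ 3 (mod 4) appears to even power.
Prime(s) ≡ 3 (mod 4) with odd exponent: [(131, 3)]
Therefore 191087735 cannot be expressed as a² + b².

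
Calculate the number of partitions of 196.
2814570987591

p(n) counts ways to write n as a sum of positive integers (order ignored).
Euler's pentagonal recurrence: p(k) = p(k-1) + p(k-2) - p(k-5) - p(k-7) + p(k-12) + p(k-15) - ... (offsets j(3j∓1)/2, signs ++--, p(0)=1, p(<0)=0).
DP table for k = 0..195: p(0)=1, p(1)=1, p(2)=2, p(3)=3, p(4)=5, p(5)=7, p(6)=11, p(7)=15, p(8)=22, p(9)=30, p(10)=42, p(11)=56, p(12)=77, p(13)=101, p(14)=135, p(15)=176, p(16)=231, p(17)=297, p(18)=385, p(19)=490, p(20)=627, p(21)=792, p(22)=1002, p(23)=1255, p(24)=1575, p(25)=1958, p(26)=2436, p(27)=3010, p(28)=3718, p(29)=4565, p(30)=5604, p(31)=6842, p(32)=8349, p(33)=10143, p(34)=12310, p(35)=14883, p(36)=17977, p(37)=21637, p(38)=26015, p(39)=31185, p(40)=37338, p(41)=44583, p(42)=53174, p(43)=63261, p(44)=75175, p(45)=89134, p(46)=105558, p(47)=124754, p(48)=147273, p(49)=173525, p(50)=204226, p(51)=239943, p(52)=281589, p(53)=329931, p(54)=386155, p(55)=451276, p(56)=526823, p(57)=614154, p(58)=715220, p(59)=831820, p(60)=966467, p(61)=1121505, p(62)=1300156, p(63)=1505499, p(64)=1741630, p(65)=2012558, p(66)=2323520, p(67)=2679689, p(68)=3087735, p(69)=3554345, p(70)=4087968, p(71)=4697205, p(72)=5392783, p(73)=6185689, p(74)=7089500, p(75)=8118264, p(76)=9289091, p(77)=10619863, p(78)=12132164, p(79)=13848650, p(80)=15796476, p(81)=18004327, p(82)=20506255, p(83)=23338469, p(84)=26543660, p(85)=30167357, p(86)=34262962, p(87)=38887673, p(88)=44108109, p(89)=49995925, p(90)=56634173, p(91)=64112359, p(92)=72533807, p(93)=82010177, p(94)=92669720, p(95)=104651419, p(96)=118114304, p(97)=133230930, p(98)=150198136, p(99)=169229875, p(100)=190569292, p(101)=214481126, p(102)=241265379, p(103)=271248950, p(104)=304801365, p(105)=342325709, p(106)=384276336, p(107)=431149389, p(108)=483502844, p(109)=541946240, p(110)=607163746, p(111)=679903203, p(112)=761002156, p(113)=851376628, p(114)=952050665, p(115)=1064144451, p(116)=1188908248, p(117)=1327710076, p(118)=1482074143, p(119)=1653668665, p(120)=1844349560, p(121)=2056148051, p(122)=2291320912, p(123)=2552338241, p(124)=2841940500, p(125)=3163127352, p(126)=3519222692, p(127)=3913864295, p(128)=4351078600, p(129)=4835271870, p(130)=5371315400, p(131)=5964539504, p(132)=6620830889, p(133)=7346629512, p(134)=8149040695, p(135)=9035836076, p(136)=10015581680, p(137)=11097645016, p(138)=12292341831, p(139)=13610949895, p(140)=15065878135, p(141)=16670689208, p(142)=18440293320, p(143)=20390982757, p(144)=22540654445, p(145)=24908858009, p(146)=27517052599, p(147)=30388671978, p(148)=33549419497, p(149)=37027355200, p(150)=40853235313, p(151)=45060624582, p(152)=49686288421, p(153)=54770336324, p(154)=60356673280, p(155)=66493182097, p(156)=73232243759, p(157)=80630964769, p(158)=88751778802, p(159)=97662728555, p(160)=107438159466, p(161)=118159068427, p(162)=129913904637, p(163)=142798995930, p(164)=156919475295, p(165)=172389800255, p(166)=189334822579, p(167)=207890420102, p(168)=228204732751, p(169)=250438925115, p(170)=274768617130, p(171)=301384802048, p(172)=330495499613, p(173)=362326859895, p(174)=397125074750, p(175)=435157697830, p(176)=476715857290, p(177)=522115831195, p(178)=571701605655, p(179)=625846753120, p(180)=684957390936, p(181)=749474411781, p(182)=819876908323, p(183)=896684817527, p(184)=980462880430, p(185)=1071823774337, p(186)=1171432692373, p(187)=1280011042268, p(188)=1398341745571, p(189)=1527273599625, p(190)=1667727404093, p(191)=1820701100652, p(192)=1987276856363, p(193)=2168627105469, p(194)=2366022741845, p(195)=2580840212973.
Final step: p(196) = p(195) + p(194) - p(191) - p(189) + p(184) + p(181) - p(174) - p(170) + p(161) + p(156) - p(145) - p(139) + p(126) + p(119) - p(104) - p(96) + p(79) + p(70) - p(51) - p(41) + p(20) + p(9)
= 2580840212973 + 2366022741845 - 1820701100652 - 1527273599625 + 980462880430 + 749474411781 - 397125074750 - 274768617130 + 118159068427 + 73232243759 - 24908858009 - 13610949895 + 3519222692 + 1653668665 - 304801365 - 118114304 + 13848650 + 4087968 - 239943 - 44583 + 627 + 30
= 2814570987591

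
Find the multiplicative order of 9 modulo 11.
5

11 is prime, so ord(9) divides φ(11) = 10.
Divisors of 10: 1, 2, 5, 10.
Repeated squaring: 9^1 ≡ 9, 9^2 ≡ 4, 9^4 ≡ 5, 9^8 ≡ 3 (mod 11).
Test 9^d mod 11 for each divisor d in increasing order:
9^1 ≡ 9
9^2 ≡ 4
9^5 = 9^4·9^1 ≡ 1  ← first divisor giving 1
The order is 5.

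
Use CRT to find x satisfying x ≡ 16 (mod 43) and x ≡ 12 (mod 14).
446

Using Chinese Remainder Theorem:
M = 43 × 14 = 602
M1 = 14, M2 = 43
y1 = 14^(-1) mod 43 = 40
y2 = 43^(-1) mod 14 = 1
x = (16×14×40 + 12×43×1) mod 602 = 446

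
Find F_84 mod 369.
126

Matrix identity: Q^n = [[F_(n+1), F_n], [F_n, F_(n-1)]] with Q = [[1,1],[1,0]].
n = 84 = 1010100₂. Square-and-multiply, entries mod 369:
Q^1 = [[1,1],[1,0]]
Q^2 = (Q^1)² = [[2,1],[1,1]]
Q^5 = (Q^2)²·Q = [[8,5],[5,3]]
Q^10 = (Q^5)² = [[89,55],[55,34]]
Q^21 = (Q^10)²·Q = [[368,245],[245,123]]
Q^42 = (Q^21)² = [[248,1],[1,247]]
Q^84 = (Q^42)² = [[251,126],[126,125]]
F_84 mod 369 = Q^84[0][1] = 126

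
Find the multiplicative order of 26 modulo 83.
41

83 is prime, so ord(26) divides φ(83) = 82.
Divisors of 82: 1, 2, 41, 82.
Repeated squaring: 26^1 ≡ 26, 26^2 ≡ 12, 26^4 ≡ 61, 26^8 ≡ 69, 26^16 ≡ 30, 26^32 ≡ 70, 26^64 ≡ 3 (mod 83).
Test 26^d mod 83 for each divisor d in increasing order:
26^1 ≡ 26
26^2 ≡ 12
26^41 = 26^32·26^8·26^1 ≡ 1  ← first divisor giving 1
The order is 41.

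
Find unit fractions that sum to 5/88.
1/18 + 1/792

Greedy algorithm:
5/88: ceiling(88/5) = 18, use 1/18
1/792: ceiling(792/1) = 792, use 1/792
Result: 5/88 = 1/18 + 1/792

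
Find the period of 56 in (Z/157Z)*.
26

157 is prime, so ord(56) divides φ(157) = 156.
Divisors of 156: 1, 2, 3, 4, 6, 12, 13, 26, 39, 52, 78, 156.
Repeated squaring: 56^1 ≡ 56, 56^2 ≡ 153, 56^4 ≡ 16, 56^8 ≡ 99, 56^16 ≡ 67, 56^32 ≡ 93, 56^64 ≡ 14, 56^128 ≡ 39 (mod 157).
Test 56^d mod 157 for each divisor d in increasing order:
56^1 ≡ 56
56^2 ≡ 153
56^3 = 56^2·56^1 ≡ 90
56^4 ≡ 16
56^6 = 56^4·56^2 ≡ 93
56^12 = 56^8·56^4 ≡ 14
56^13 = 56^8·56^4·56^1 ≡ 156
56^26 = 56^16·56^8·56^2 ≡ 1  ← first divisor giving 1
The order is 26.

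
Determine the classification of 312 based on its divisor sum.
abundant

Proper divisors of 312: sum = 1 + 2 + 3 + 4 + 6 + 8 + 12 + 13 + 24 + 26 + 39 + 52 + 78 + 104 + 156 = 528
Since 528 > 312, 312 is abundant.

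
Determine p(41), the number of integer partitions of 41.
44583

p(n) counts ways to write n as a sum of positive integers (order ignored).
Euler's pentagonal recurrence: p(k) = p(k-1) + p(k-2) - p(k-5) - p(k-7) + p(k-12) + p(k-15) - ... (offsets j(3j∓1)/2, signs ++--, p(0)=1, p(<0)=0).
DP table for k = 0..40: p(0)=1, p(1)=1, p(2)=2, p(3)=3, p(4)=5, p(5)=7, p(6)=11, p(7)=15, p(8)=22, p(9)=30, p(10)=42, p(11)=56, p(12)=77, p(13)=101, p(14)=135, p(15)=176, p(16)=231, p(17)=297, p(18)=385, p(19)=490, p(20)=627, p(21)=792, p(22)=1002, p(23)=1255, p(24)=1575, p(25)=1958, p(26)=2436, p(27)=3010, p(28)=3718, p(29)=4565, p(30)=5604, p(31)=6842, p(32)=8349, p(33)=10143, p(34)=12310, p(35)=14883, p(36)=17977, p(37)=21637, p(38)=26015, p(39)=31185, p(40)=37338.
Final step: p(41) = p(40) + p(39) - p(36) - p(34) + p(29) + p(26) - p(19) - p(15) + p(6) + p(1)
= 37338 + 31185 - 17977 - 12310 + 4565 + 2436 - 490 - 176 + 11 + 1
= 44583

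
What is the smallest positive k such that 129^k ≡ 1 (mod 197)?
28

197 is prime, so ord(129) divides φ(197) = 196.
Divisors of 196: 1, 2, 4, 7, 14, 28, 49, 98, 196.
Repeated squaring: 129^1 ≡ 129, 129^2 ≡ 93, 129^4 ≡ 178, 129^8 ≡ 164, 129^16 ≡ 104, 129^32 ≡ 178, 129^64 ≡ 164, 129^128 ≡ 104 (mod 197).
Test 129^d mod 197 for each divisor d in increasing order:
129^1 ≡ 129
129^2 ≡ 93
129^4 ≡ 178
129^7 = 129^4·129^2·129^1 ≡ 183
129^14 = 129^8·129^4·129^2 ≡ 196
129^28 = 129^16·129^8·129^4 ≡ 1  ← first divisor giving 1
The order is 28.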